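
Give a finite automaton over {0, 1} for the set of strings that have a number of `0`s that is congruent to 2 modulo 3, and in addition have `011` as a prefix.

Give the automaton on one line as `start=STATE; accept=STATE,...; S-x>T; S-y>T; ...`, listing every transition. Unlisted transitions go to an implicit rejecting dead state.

start=q0; accept=q5; q0-0>q1; q0-1>q2; q1-0>q2; q1-1>q3; q2-0>q2; q2-1>q2; q3-0>q2; q3-1>q4; q4-0>q5; q4-1>q4; q5-0>q6; q5-1>q5; q6-0>q4; q6-1>q6

Run two small machines in parallel and take their product. One (3 states) tracks the count of `0`s modulo 3; the other (5 states) tracks whether the input so far still matches the prefix `011`. Each combined state is a pair, one component from each; accept when both components accept. After merging equivalent states the machine shrinks.
A 7-state machine:
        0   1  
>  q0   q1  q2 
   q1   q2  q3 
   q2   q2  q2 
   q3   q2  q4 
   q4   q5  q4 
 * q5   q6  q5 
   q6   q4  q6 
(> = start, * = accepting)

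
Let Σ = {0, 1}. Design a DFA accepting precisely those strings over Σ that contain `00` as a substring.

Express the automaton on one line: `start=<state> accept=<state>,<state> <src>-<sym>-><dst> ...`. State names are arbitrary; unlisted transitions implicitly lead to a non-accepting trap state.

States S0..S1 record the length of the longest prefix of `00` that matches the current input suffix. Reaching S2 means `00` has been seen, and we stay there forever. Accept from S2.
3 states suffice.
        0   1  
>  S0   S1  S0 
   S1   S2  S0 
 * S2   S2  S2 
(> = start, * = accepting)

start=S0 accept=S2 S0-0->S1 S0-1->S0 S1-0->S2 S1-1->S0 S2-0->S2 S2-1->S2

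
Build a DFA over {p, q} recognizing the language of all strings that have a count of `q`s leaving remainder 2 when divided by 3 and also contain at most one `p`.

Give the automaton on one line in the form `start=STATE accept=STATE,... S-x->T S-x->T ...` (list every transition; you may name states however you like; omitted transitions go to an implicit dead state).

Handle the two conditions separately and then intersect. One (3 states) tracks the count of `q`s modulo 3; the other (3 states) tracks the count of `p`s, saturating at 2. Each combined state is a pair, one component from each; accept when both components accept. Equivalent product states are then merged.
With 7 states:
        p   q  
>  S0   S1  S2 
   S1   S3  S4 
   S2   S4  S5 
   S3   S3  S3 
   S4   S3  S6 
 * S5   S6  S0 
 * S6   S3  S1 
(> = start, * = accepting)

start=S0 accept=S5,S6 S0-p->S1 S0-q->S2 S1-p->S3 S1-q->S4 S2-p->S4 S2-q->S5 S3-p->S3 S3-q->S3 S4-p->S3 S4-q->S6 S5-p->S6 S5-q->S0 S6-p->S3 S6-q->S1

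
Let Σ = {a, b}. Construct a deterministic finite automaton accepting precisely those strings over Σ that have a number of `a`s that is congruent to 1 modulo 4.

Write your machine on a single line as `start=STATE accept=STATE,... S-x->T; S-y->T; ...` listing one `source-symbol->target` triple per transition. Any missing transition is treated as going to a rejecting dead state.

start=q0; accept=q1; q0-a->q1; q0-b->q0; q1-a->q2; q1-b->q1; q2-a->q3; q2-b->q2; q3-a->q0; q3-b->q3

The only thing that matters is how many `a`s have appeared, reduced mod 4. Use one state per residue: q0 for 0, …, q3 for 3. Reading `a` moves to the next residue; anything else stays put. q1 is accepting.
4 states suffice.
        a   b  
>  q0   q1  q0 
 * q1   q2  q1 
   q2   q3  q2 
   q3   q0  q3 
(> = start, * = accepting)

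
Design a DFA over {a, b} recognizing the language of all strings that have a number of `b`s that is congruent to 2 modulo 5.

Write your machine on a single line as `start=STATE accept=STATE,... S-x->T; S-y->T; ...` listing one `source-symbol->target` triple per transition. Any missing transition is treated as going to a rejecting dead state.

start=q0; accept=q2; q0-a->q0; q0-b->q1; q1-a->q1; q1-b->q2; q2-a->q2; q2-b->q3; q3-a->q3; q3-b->q4; q4-a->q4; q4-b->q0

Keep the running count of `b`s modulo 5: each `b` advances along the cycle q0 → q1 → q2 → q3 → q4 → q0 while other symbols loop. Accept at q2.
5 states suffice.
        a   b  
>  q0   q0  q1 
   q1   q1  q2 
 * q2   q2  q3 
   q3   q3  q4 
   q4   q4  q0 
(> = start, * = accepting)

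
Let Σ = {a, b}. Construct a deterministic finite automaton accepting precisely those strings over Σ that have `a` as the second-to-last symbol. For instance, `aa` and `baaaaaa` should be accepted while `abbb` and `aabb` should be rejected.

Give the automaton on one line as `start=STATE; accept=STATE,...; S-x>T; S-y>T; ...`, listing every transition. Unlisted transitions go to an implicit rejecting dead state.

A DFA must remember the last 2 symbols (since which symbol is second-to-last isn't known until the input ends). Use one state per possible window of the last ≤2 symbols; accept from those whose window starts with `a`.
A 7-state machine:
        a   b  
>  q0   q1  q2 
   q1   q3  q4 
   q2   q5  q6 
 * q3   q3  q4 
 * q4   q5  q6 
   q5   q3  q4 
   q6   q5  q6 
(> = start, * = accepting)

start=q0; accept=q3,q4; q0-a>q1; q0-b>q2; q1-a>q3; q1-b>q4; q2-a>q5; q2-b>q6; q3-a>q3; q3-b>q4; q4-a>q5; q4-b>q6; q5-a>q3; q5-b>q4; q6-a>q5; q6-b>q6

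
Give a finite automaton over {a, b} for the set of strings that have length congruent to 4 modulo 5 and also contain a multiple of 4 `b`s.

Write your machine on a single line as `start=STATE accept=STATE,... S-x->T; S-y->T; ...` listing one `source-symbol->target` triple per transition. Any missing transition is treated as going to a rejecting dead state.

start=s0; accept=s10; s0-a->s1; s0-b->s2; s1-a->s3; s1-b->s4; s2-a->s4; s2-b->s5; s3-a->s6; s3-b->s7; s4-a->s7; s4-b->s8; s5-a->s8; s5-b->s9; s6-a->s10; s6-b->s11; s7-a->s11; s7-b->s12; s8-a->s12; s8-b->s13; s9-a->s13; s9-b->s10; s10-a->s0; s10-b->s14; s11-a->s14; s11-b->s15; s12-a->s15; s12-b->s16; s13-a->s16; s13-b->s0; s14-a->s2; s14-b->s17; s15-a->s17; s15-b->s18; s16-a->s18; s16-b->s1; s17-a->s5; s17-b->s19; s18-a->s19; s18-b->s3; s19-a->s9; s19-b->s6

Build one automaton per condition and run them in lockstep. The first has 5 states tracking the input length modulo 5; the second has 4 states tracking the count of `b`s modulo 4. A product state is a pair (one from each), accepting exactly when both do.
A 20-state machine:
          a    b  
>  s0     s1   s2 
   s1     s3   s4 
   s2     s4   s5 
   s3     s6   s7 
   s4     s7   s8 
   s5     s8   s9 
   s6    s10  s11 
   s7    s11  s12 
   s8    s12  s13 
   s9    s13  s10 
 * s10    s0  s14 
   s11   s14  s15 
   s12   s15  s16 
   s13   s16   s0 
   s14    s2  s17 
   s15   s17  s18 
   s16   s18   s1 
   s17    s5  s19 
   s18   s19   s3 
   s19    s9   s6 
(> = start, * = accepting)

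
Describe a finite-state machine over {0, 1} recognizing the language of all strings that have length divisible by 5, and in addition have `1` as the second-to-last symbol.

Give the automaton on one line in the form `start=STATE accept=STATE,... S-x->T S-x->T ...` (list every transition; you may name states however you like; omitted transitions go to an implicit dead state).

start=S0 accept=S17,S18 S0-0->S1 S0-1->S2 S1-0->S3 S1-1->S4 S2-0->S5 S2-1->S6 S3-0->S7 S3-1->S8 S4-0->S9 S4-1->S10 S5-0->S7 S5-1->S8 S6-0->S9 S6-1->S10 S7-0->S11 S7-1->S12 S8-0->S13 S8-1->S14 S9-0->S11 S9-1->S12 S10-0->S13 S10-1->S14 S11-0->S15 S11-1->S16 S12-0->S17 S12-1->S18 S13-0->S15 S13-1->S16 S14-0->S17 S14-1->S18 S15-0->S19 S15-1->S20 S16-0->S21 S16-1->S22 S17-0->S19 S17-1->S20 S18-0->S21 S18-1->S22 S19-0->S3 S19-1->S4 S20-0->S5 S20-1->S6 S21-0->S3 S21-1->S4 S22-0->S5 S22-1->S6

Build one automaton per condition and run them in lockstep. The first has 5 states tracking the input length modulo 5; the second has 7 states tracking the last 2 symbols read. A product state is a pair (one from each), accepting exactly when both do.
With 23 states:
          0    1  
>  S0     S1   S2 
   S1     S3   S4 
   S2     S5   S6 
   S3     S7   S8 
   S4     S9  S10 
   S5     S7   S8 
   S6     S9  S10 
   S7    S11  S12 
   S8    S13  S14 
   S9    S11  S12 
   S10   S13  S14 
   S11   S15  S16 
   S12   S17  S18 
   S13   S15  S16 
   S14   S17  S18 
   S15   S19  S20 
   S16   S21  S22 
 * S17   S19  S20 
 * S18   S21  S22 
   S19    S3   S4 
   S20    S5   S6 
   S21    S3   S4 
   S22    S5   S6 
(> = start, * = accepting)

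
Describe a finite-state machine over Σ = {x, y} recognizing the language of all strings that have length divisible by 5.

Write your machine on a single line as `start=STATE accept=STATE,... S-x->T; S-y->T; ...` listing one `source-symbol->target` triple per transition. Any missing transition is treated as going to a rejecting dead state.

start=q0; accept=q0; q0-x->q1; q0-y->q1; q1-x->q2; q1-y->q2; q2-x->q3; q2-y->q3; q3-x->q4; q3-y->q4; q4-x->q0; q4-y->q0

Only the length mod 5 matters, so use a 5-cycle: from any state, every input symbol moves to the next state, wrapping q4 back to q0. Mark q0 accepting.
        x   y  
>* q0   q1  q1 
   q1   q2  q2 
   q2   q3  q3 
   q3   q4  q4 
   q4   q0  q0 
(> = start, * = accepting)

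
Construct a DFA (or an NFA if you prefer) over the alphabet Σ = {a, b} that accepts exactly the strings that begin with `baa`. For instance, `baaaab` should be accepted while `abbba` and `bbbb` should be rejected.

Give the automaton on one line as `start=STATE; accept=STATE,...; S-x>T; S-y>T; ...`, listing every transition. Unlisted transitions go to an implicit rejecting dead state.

Walk along `baa` while the input agrees: from q0 take `b` to q1, and so on. Any deviation drops to the rejecting sink q4. Once q3 is reached the prefix is confirmed and every continuation is accepted.
With 5 states:
        a   b  
>  q0   q4  q1 
   q1   q2  q4 
   q2   q3  q4 
 * q3   q3  q3 
   q4   q4  q4 
(> = start, * = accepting)

start=q0; accept=q3; q0-a>q4; q0-b>q1; q1-a>q2; q1-b>q4; q2-a>q3; q2-b>q4; q3-a>q3; q3-b>q3; q4-a>q4; q4-b>q4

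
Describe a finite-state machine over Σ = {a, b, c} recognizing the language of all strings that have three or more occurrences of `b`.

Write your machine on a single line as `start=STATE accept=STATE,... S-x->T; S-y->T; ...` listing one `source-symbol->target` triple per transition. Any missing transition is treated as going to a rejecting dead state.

Count `b`s, saturating at 4: states S0 through S3 mean 0 through 3 `b`s seen; S4 means more than 3. Each `b` increments (capped at S4); other symbols loop. Accept from {S3, S4}.
        a   b   c  
>  S0   S0  S1  S0 
   S1   S1  S2  S1 
   S2   S2  S3  S2 
 * S3   S3  S4  S3 
 * S4   S4  S4  S4 
(> = start, * = accepting)

start=S0; accept=S3,S4; S0-a->S0; S0-b->S1; S0-c->S0; S1-a->S1; S1-b->S2; S1-c->S1; S2-a->S2; S2-b->S3; S2-c->S2; S3-a->S3; S3-b->S4; S3-c->S3; S4-a->S4; S4-b->S4; S4-c->S4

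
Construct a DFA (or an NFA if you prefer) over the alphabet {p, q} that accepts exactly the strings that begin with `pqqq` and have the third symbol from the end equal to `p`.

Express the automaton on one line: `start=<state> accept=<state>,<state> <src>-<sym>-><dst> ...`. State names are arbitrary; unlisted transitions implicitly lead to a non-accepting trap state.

start=A accept=U,V,W,X A-p->B A-q->C B-p->D B-q->E C-p->F C-q->G D-p->H D-q->I E-p->J E-q->K F-p->L F-q->M G-p->N G-q->O H-p->H H-q->I I-p->J I-q->P J-p->L J-q->M K-p->N K-q->Q L-p->H L-q->I M-p->J M-q->P N-p->L N-q->M O-p->N O-q->O P-p->N P-q->O Q-p->R Q-q->Q R-p->S R-q->T S-p->U S-q->V T-p->W T-q->X U-p->U U-q->V V-p->W V-q->X W-p->S W-q->T X-p->R X-q->Q

Run two small machines in parallel and take their product. The first has 6 states tracking whether the input so far still matches the prefix `pqqq`; the second has 15 states tracking the last 3 symbols read. A product state is a pair (one from each), accepting exactly when both do.
24 states suffice.
       p  q 
>  A   B  C 
   B   D  E 
   C   F  G 
   D   H  I 
   E   J  K 
   F   L  M 
   G   N  O 
   H   H  I 
   I   J  P 
   J   L  M 
   K   N  Q 
   L   H  I 
   M   J  P 
   N   L  M 
   O   N  O 
   P   N  O 
   Q   R  Q 
   R   S  T 
   S   U  V 
   T   W  X 
 * U   U  V 
 * V   W  X 
 * W   S  T 
 * X   R  Q 
(> = start, * = accepting)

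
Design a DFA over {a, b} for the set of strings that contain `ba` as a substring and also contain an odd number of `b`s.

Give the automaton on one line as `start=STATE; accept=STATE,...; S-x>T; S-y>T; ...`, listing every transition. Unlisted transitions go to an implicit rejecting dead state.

Run two small machines in parallel and take their product. The first has 3 states tracking whether and how much of `ba` has been seen; the second has 2 states tracking the count of `b`s modulo 2. A product state is a pair (one from each), accepting exactly when both do.
        a   b  
>  q0   q0  q1 
   q1   q2  q3 
 * q2   q2  q4 
   q3   q4  q1 
   q4   q4  q2 
(> = start, * = accepting)

start=q0; accept=q2; q0-a>q0; q0-b>q1; q1-a>q2; q1-b>q3; q2-a>q2; q2-b>q4; q3-a>q4; q3-b>q1; q4-a>q4; q4-b>q2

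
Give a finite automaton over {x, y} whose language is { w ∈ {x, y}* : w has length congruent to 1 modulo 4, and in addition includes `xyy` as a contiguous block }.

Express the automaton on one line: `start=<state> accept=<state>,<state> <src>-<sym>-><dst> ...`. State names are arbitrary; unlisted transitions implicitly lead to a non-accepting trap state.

Run two small machines in parallel and take their product. The first has 4 states tracking the input length modulo 4; the second has 4 states tracking whether and how much of `xyy` has been seen. A product state is a pair (one from each), accepting exactly when both do.
A 16-state machine:
          x    y  
>  s0     s1   s2 
   s1     s3   s4 
   s2     s3   s5 
   s3     s6   s7 
   s4     s6   s8 
   s5     s6   s9 
   s6    s10  s11 
   s7    s10  s12 
   s8    s12  s12 
   s9    s10   s0 
   s10    s1  s13 
   s11    s1  s14 
   s12   s14  s14 
   s13    s3  s15 
 * s14   s15  s15 
   s15    s8   s8 
(> = start, * = accepting)

start=s0 accept=s14 s0-x->s1 s0-y->s2 s1-x->s3 s1-y->s4 s2-x->s3 s2-y->s5 s3-x->s6 s3-y->s7 s4-x->s6 s4-y->s8 s5-x->s6 s5-y->s9 s6-x->s10 s6-y->s11 s7-x->s10 s7-y->s12 s8-x->s12 s8-y->s12 s9-x->s10 s9-y->s0 s10-x->s1 s10-y->s13 s11-x->s1 s11-y->s14 s12-x->s14 s12-y->s14 s13-x->s3 s13-y->s15 s14-x->s15 s14-y->s15 s15-x->s8 s15-y->s8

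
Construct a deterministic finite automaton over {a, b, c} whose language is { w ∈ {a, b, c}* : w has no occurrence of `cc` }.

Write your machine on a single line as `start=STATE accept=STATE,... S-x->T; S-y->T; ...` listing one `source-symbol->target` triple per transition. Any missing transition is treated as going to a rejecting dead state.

start=s0; accept=s0,s1; s0-a->s0; s0-b->s0; s0-c->s1; s1-a->s0; s1-b->s0; s1-c->s2; s2-a->s2; s2-b->s2; s2-c->s2

This is the complement of 'contains `cc`'. Use the same substring-matching states — s0 through s2 holding how much of `cc` has just been matched — but flip the accepting set: everything except the trap s2 accepts.
        a   b   c  
>* s0   s0  s0  s1 
 * s1   s0  s0  s2 
   s2   s2  s2  s2 
(> = start, * = accepting)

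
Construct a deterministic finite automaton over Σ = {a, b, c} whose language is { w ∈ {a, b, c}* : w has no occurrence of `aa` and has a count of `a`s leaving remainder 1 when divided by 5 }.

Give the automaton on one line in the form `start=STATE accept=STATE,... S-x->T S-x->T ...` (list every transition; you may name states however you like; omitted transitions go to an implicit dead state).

Build one automaton per condition and run them in lockstep. One (3 states) tracks partial matches of the forbidden pattern `aa`; the other (5 states) tracks the count of `a`s modulo 5. Each combined state is a pair, one component from each; accept when both components accept.
15 states suffice.
          a    b    c  
>  s0     s1   s0   s0 
 * s1     s2   s3   s3 
   s2     s4   s2   s2 
 * s3     s5   s3   s3 
   s4     s6   s4   s4 
   s5     s4   s7   s7 
   s6     s8   s6   s6 
   s7     s9   s7   s7 
   s8    s10   s8   s8 
   s9     s6  s11  s11 
   s10    s2  s10  s10 
   s11   s12  s11  s11 
   s12    s8  s13  s13 
   s13   s14  s13  s13 
   s14   s10   s0   s0 
(> = start, * = accepting)

start=s0 accept=s1,s3 s0-a->s1 s0-b->s0 s0-c->s0 s1-a->s2 s1-b->s3 s1-c->s3 s2-a->s4 s2-b->s2 s2-c->s2 s3-a->s5 s3-b->s3 s3-c->s3 s4-a->s6 s4-b->s4 s4-c->s4 s5-a->s4 s5-b->s7 s5-c->s7 s6-a->s8 s6-b->s6 s6-c->s6 s7-a->s9 s7-b->s7 s7-c->s7 s8-a->s10 s8-b->s8 s8-c->s8 s9-a->s6 s9-b->s11 s9-c->s11 s10-a->s2 s10-b->s10 s10-c->s10 s11-a->s12 s11-b->s11 s11-c->s11 s12-a->s8 s12-b->s13 s12-c->s13 s13-a->s14 s13-b->s13 s13-c->s13 s14-a->s10 s14-b->s0 s14-c->s0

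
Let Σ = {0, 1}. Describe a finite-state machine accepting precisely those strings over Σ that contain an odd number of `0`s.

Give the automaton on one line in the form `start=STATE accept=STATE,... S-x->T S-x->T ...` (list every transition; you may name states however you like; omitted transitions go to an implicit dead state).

Keep the running count of `0`s modulo 2: each `0` advances along the cycle S0 → S1 → S0 while other symbols loop. Accept at S1.
With 2 states:
        0   1  
>  S0   S1  S0 
 * S1   S0  S1 
(> = start, * = accepting)

start=S0 accept=S1 S0-0->S1 S0-1->S0 S1-0->S0 S1-1->S1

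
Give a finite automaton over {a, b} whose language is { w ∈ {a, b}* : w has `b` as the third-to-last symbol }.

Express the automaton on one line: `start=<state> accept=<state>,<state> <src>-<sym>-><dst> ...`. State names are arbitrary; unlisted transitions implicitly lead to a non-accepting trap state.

Because acceptance depends on a position counted from the end, the machine has to buffer the most recent 3 symbols. Make each state the string of the last up-to-3 symbols read; on input `x` shift the window left and append `x`. Accept when the buffered window has length 3 and begins with `b`.
With 15 states:
          a    b  
>  q0     q1   q2 
   q1     q3   q4 
   q2     q5   q6 
   q3     q7   q8 
   q4     q9  q10 
   q5    q11  q12 
   q6    q13  q14 
   q7     q7   q8 
   q8     q9  q10 
   q9    q11  q12 
   q10   q13  q14 
 * q11    q7   q8 
 * q12    q9  q10 
 * q13   q11  q12 
 * q14   q13  q14 
(> = start, * = accepting)

start=q0 accept=q11,q12,q13,q14 q0-a->q1 q0-b->q2 q1-a->q3 q1-b->q4 q2-a->q5 q2-b->q6 q3-a->q7 q3-b->q8 q4-a->q9 q4-b->q10 q5-a->q11 q5-b->q12 q6-a->q13 q6-b->q14 q7-a->q7 q7-b->q8 q8-a->q9 q8-b->q10 q9-a->q11 q9-b->q12 q10-a->q13 q10-b->q14 q11-a->q7 q11-b->q8 q12-a->q9 q12-b->q10 q13-a->q11 q13-b->q12 q14-a->q13 q14-b->q14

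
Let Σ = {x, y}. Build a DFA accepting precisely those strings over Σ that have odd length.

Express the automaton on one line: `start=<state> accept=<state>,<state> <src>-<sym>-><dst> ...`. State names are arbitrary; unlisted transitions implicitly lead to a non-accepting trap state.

Count input length modulo 2: every symbol advances one step around the cycle q0 → q1 → q0. Accept at q1.
2 states suffice.
        x   y  
>  q0   q1  q1 
 * q1   q0  q0 
(> = start, * = accepting)

start=q0 accept=q1 q0-x->q1 q0-y->q1 q1-x->q0 q1-y->q0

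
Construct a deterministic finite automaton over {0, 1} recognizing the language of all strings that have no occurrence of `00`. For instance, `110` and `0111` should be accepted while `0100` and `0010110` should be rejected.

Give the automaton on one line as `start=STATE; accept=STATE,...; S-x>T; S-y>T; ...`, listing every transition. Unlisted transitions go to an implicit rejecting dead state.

Track partial matches of the forbidden pattern `00`. State q2 is a dead state reached once `00` has occurred; every other state accepts. q0 means no part of `00` is currently matched.
3 states suffice.
        0   1  
>* q0   q1  q0 
 * q1   q2  q0 
   q2   q2  q2 
(> = start, * = accepting)

start=q0; accept=q0,q1; q0-0>q1; q0-1>q0; q1-0>q2; q1-1>q0; q2-0>q2; q2-1>q2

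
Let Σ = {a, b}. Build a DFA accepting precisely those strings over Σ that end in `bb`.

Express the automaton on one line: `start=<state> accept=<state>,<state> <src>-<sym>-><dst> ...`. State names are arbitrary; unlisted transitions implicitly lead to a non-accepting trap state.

start=s0 accept=s2 s0-a->s0 s0-b->s1 s1-a->s0 s1-b->s2 s2-a->s0 s2-b->s2

Remember how much of `bb` the current input suffix matches. State s0 means no match yet; s1 means the last symbol is `b`; s2 means the last 2 symbols are `bb`. Only s2 accepts. On a mismatch, fall back to the longest proper suffix that is still a prefix of `bb`.
A 3-state machine:
        a   b  
>  s0   s0  s1 
   s1   s0  s2 
 * s2   s0  s2 
(> = start, * = accepting)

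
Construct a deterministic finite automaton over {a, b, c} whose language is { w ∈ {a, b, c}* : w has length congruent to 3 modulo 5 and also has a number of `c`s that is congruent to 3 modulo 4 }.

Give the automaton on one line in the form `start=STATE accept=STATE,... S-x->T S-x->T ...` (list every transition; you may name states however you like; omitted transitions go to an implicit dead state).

start=q0 accept=q9 q0-a->q1 q0-b->q1 q0-c->q2 q1-a->q3 q1-b->q3 q1-c->q4 q2-a->q4 q2-b->q4 q2-c->q5 q3-a->q6 q3-b->q6 q3-c->q7 q4-a->q7 q4-b->q7 q4-c->q8 q5-a->q8 q5-b->q8 q5-c->q9 q6-a->q10 q6-b->q10 q6-c->q11 q7-a->q11 q7-b->q11 q7-c->q12 q8-a->q12 q8-b->q12 q8-c->q13 q9-a->q13 q9-b->q13 q9-c->q10 q10-a->q0 q10-b->q0 q10-c->q14 q11-a->q14 q11-b->q14 q11-c->q15 q12-a->q15 q12-b->q15 q12-c->q16 q13-a->q16 q13-b->q16 q13-c->q0 q14-a->q2 q14-b->q2 q14-c->q17 q15-a->q17 q15-b->q17 q15-c->q18 q16-a->q18 q16-b->q18 q16-c->q1 q17-a->q5 q17-b->q5 q17-c->q19 q18-a->q19 q18-b->q19 q18-c->q3 q19-a->q9 q19-b->q9 q19-c->q6

Handle the two conditions separately and then intersect. One (5 states) tracks the input length modulo 5; the other (4 states) tracks the count of `c`s modulo 4. Each combined state is a pair, one component from each; accept when both components accept.
20 states suffice.
          a    b    c  
>  q0     q1   q1   q2 
   q1     q3   q3   q4 
   q2     q4   q4   q5 
   q3     q6   q6   q7 
   q4     q7   q7   q8 
   q5     q8   q8   q9 
   q6    q10  q10  q11 
   q7    q11  q11  q12 
   q8    q12  q12  q13 
 * q9    q13  q13  q10 
   q10    q0   q0  q14 
   q11   q14  q14  q15 
   q12   q15  q15  q16 
   q13   q16  q16   q0 
   q14    q2   q2  q17 
   q15   q17  q17  q18 
   q16   q18  q18   q1 
   q17    q5   q5  q19 
   q18   q19  q19   q3 
   q19    q9   q9   q6 
(> = start, * = accepting)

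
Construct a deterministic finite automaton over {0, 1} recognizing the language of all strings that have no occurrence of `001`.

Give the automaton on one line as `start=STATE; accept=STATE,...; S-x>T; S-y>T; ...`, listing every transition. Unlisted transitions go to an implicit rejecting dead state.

This is the complement of 'contains `001`'. Use the same substring-matching states — A through D holding how much of `001` has just been matched — but flip the accepting set: everything except the trap D accepts.
A 4-state machine:
       0  1 
>* A   B  A 
 * B   C  A 
 * C   C  D 
   D   D  D 
(> = start, * = accepting)

start=A; accept=A,B,C; A-0>B; A-1>A; B-0>C; B-1>A; C-0>C; C-1>D; D-0>D; D-1>D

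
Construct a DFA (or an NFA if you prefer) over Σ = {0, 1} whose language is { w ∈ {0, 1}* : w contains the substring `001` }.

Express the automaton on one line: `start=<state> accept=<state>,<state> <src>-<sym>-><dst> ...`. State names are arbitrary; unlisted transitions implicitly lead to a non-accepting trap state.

Track how much of `001` has been matched so far: state q0 is no progress, q3 is the absorbing accept state reached once `001` has occurred. Intermediate states record partial matches; on a mismatch, fall back to the longest reusable overlap.
With 4 states:
        0   1  
>  q0   q1  q0 
   q1   q2  q0 
   q2   q2  q3 
 * q3   q3  q3 
(> = start, * = accepting)

start=q0 accept=q3 q0-0->q1 q0-1->q0 q1-0->q2 q1-1->q0 q2-0->q2 q2-1->q3 q3-0->q3 q3-1->q3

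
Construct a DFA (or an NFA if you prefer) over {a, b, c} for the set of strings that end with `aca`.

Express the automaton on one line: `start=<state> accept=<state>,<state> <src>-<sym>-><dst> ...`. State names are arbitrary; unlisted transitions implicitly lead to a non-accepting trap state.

Remember how much of `aca` the current input suffix matches. State q0 means no match yet; q1 means the last symbol is `a`; q2 means the last 2 symbols are `ac`; q3 means the last 3 symbols are `aca`. Only q3 accepts. On a mismatch, fall back to the longest proper suffix that is still a prefix of `aca`.
With 4 states:
        a   b   c  
>  q0   q1  q0  q0 
   q1   q1  q0  q2 
   q2   q3  q0  q0 
 * q3   q1  q0  q2 
(> = start, * = accepting)

start=q0 accept=q3 q0-a->q1 q0-b->q0 q0-c->q0 q1-a->q1 q1-b->q0 q1-c->q2 q2-a->q3 q2-b->q0 q2-c->q0 q3-a->q1 q3-b->q0 q3-c->q2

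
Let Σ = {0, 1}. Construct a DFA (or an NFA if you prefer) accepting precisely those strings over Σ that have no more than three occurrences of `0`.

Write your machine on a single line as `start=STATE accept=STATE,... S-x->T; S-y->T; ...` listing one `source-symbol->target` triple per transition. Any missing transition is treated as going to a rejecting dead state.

start=q0; accept=q0,q1,q2,q3; q0-0->q1; q0-1->q0; q1-0->q2; q1-1->q1; q2-0->q3; q2-1->q2; q3-0->q4; q3-1->q3; q4-0->q4; q4-1->q4

Count `0`s, saturating at 4: states q0 through q3 mean 0 through 3 `0`s seen; q4 means more than 3. Each `0` increments (capped at q4); other symbols loop. Accept from {q0, q1, q2, q3}.
        0   1  
>* q0   q1  q0 
 * q1   q2  q1 
 * q2   q3  q2 
 * q3   q4  q3 
   q4   q4  q4 
(> = start, * = accepting)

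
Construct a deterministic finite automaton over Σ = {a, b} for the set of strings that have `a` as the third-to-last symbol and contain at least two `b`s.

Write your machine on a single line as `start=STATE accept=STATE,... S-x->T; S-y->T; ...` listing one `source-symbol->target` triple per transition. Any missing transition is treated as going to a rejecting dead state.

Build one automaton per condition and run them in lockstep. The first has 15 states tracking the last 3 symbols read; the second has 4 states tracking the count of `b`s, saturating at 3. A product state is a pair (one from each), accepting exactly when both do. Equivalent product states are then merged.
A 14-state machine:
          a    b  
>  q0     q1   q2 
   q1     q1   q3 
   q2     q4   q5 
   q3     q4   q6 
   q4     q7   q8 
   q5     q9   q5 
 * q6     q9   q5 
   q7     q7  q10 
   q8    q11   q6 
   q9    q12   q8 
 * q10   q11   q6 
 * q11   q12   q8 
   q12   q13  q10 
 * q13   q13  q10 
(> = start, * = accepting)

start=q0; accept=q6,q10,q11,q13; q0-a->q1; q0-b->q2; q1-a->q1; q1-b->q3; q2-a->q4; q2-b->q5; q3-a->q4; q3-b->q6; q4-a->q7; q4-b->q8; q5-a->q9; q5-b->q5; q6-a->q9; q6-b->q5; q7-a->q7; q7-b->q10; q8-a->q11; q8-b->q6; q9-a->q12; q9-b->q8; q10-a->q11; q10-b->q6; q11-a->q12; q11-b->q8; q12-a->q13; q12-b->q10; q13-a->q13; q13-b->q10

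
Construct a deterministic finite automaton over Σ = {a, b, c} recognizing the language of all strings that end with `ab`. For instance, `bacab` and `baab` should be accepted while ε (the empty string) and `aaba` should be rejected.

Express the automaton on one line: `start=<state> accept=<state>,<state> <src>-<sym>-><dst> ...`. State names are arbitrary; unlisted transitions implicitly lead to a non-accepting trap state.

Remember how much of `ab` the current input suffix matches. State q0 means no match yet; q1 means the last symbol is `a`; q2 means the last 2 symbols are `ab`. Only q2 accepts. On a mismatch, fall back to the longest proper suffix that is still a prefix of `ab`.
3 states suffice.
        a   b   c  
>  q0   q1  q0  q0 
   q1   q1  q2  q0 
 * q2   q1  q0  q0 
(> = start, * = accepting)

start=q0 accept=q2 q0-a->q1 q0-b->q0 q0-c->q0 q1-a->q1 q1-b->q2 q1-c->q0 q2-a->q1 q2-b->q0 q2-c->q0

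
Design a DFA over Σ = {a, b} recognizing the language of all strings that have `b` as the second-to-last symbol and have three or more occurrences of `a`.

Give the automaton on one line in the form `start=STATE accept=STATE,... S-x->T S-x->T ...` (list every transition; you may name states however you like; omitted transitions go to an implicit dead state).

start=S0 accept=S6,S7 S0-a->S1 S0-b->S0 S1-a->S2 S1-b->S1 S2-a->S3 S2-b->S4 S3-a->S3 S3-b->S5 S4-a->S6 S4-b->S4 S5-a->S6 S5-b->S7 S6-a->S3 S6-b->S5 S7-a->S6 S7-b->S7

Handle the two conditions separately and then intersect. One (7 states) tracks the last 2 symbols read; the other (5 states) tracks the count of `a`s, saturating at 4. Each combined state is a pair, one component from each; accept when both components accept. Minimizing collapses redundant product states.
An 8-state machine:
        a   b  
>  S0   S1  S0 
   S1   S2  S1 
   S2   S3  S4 
   S3   S3  S5 
   S4   S6  S4 
   S5   S6  S7 
 * S6   S3  S5 
 * S7   S6  S7 
(> = start, * = accepting)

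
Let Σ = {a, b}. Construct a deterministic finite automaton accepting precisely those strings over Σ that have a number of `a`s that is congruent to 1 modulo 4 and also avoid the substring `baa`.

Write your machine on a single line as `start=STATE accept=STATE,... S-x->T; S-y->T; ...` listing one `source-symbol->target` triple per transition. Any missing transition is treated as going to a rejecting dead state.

start=S0; accept=S1,S4,S5; S0-a->S1; S0-b->S2; S1-a->S3; S1-b->S4; S2-a->S5; S2-b->S2; S3-a->S6; S3-b->S7; S4-a->S8; S4-b->S4; S5-a->S9; S5-b->S4; S6-a->S0; S6-b->S10; S7-a->S11; S7-b->S7; S8-a->S9; S8-b->S7; S9-a->S9; S9-b->S9; S10-a->S12; S10-b->S10; S11-a->S9; S11-b->S10; S12-a->S9; S12-b->S2

Run two small machines in parallel and take their product. The first has 4 states tracking the count of `a`s modulo 4; the second has 4 states tracking partial matches of the forbidden pattern `baa`. A product state is a pair (one from each), accepting exactly when both do. Equivalent product states are then merged.
With 13 states:
          a    b  
>  S0     S1   S2 
 * S1     S3   S4 
   S2     S5   S2 
   S3     S6   S7 
 * S4     S8   S4 
 * S5     S9   S4 
   S6     S0  S10 
   S7    S11   S7 
   S8     S9   S7 
   S9     S9   S9 
   S10   S12  S10 
   S11    S9  S10 
   S12    S9   S2 
(> = start, * = accepting)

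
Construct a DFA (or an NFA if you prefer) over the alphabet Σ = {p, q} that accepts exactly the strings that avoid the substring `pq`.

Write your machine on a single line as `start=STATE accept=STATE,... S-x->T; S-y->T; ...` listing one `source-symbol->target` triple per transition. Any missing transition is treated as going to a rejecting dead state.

start=A; accept=A,B; A-p->B; A-q->A; B-p->B; B-q->C; C-p->C; C-q->C

Track partial matches of the forbidden pattern `pq`. State C is a dead state reached once `pq` has occurred; every other state accepts. A means no part of `pq` is currently matched.
       p  q 
>* A   B  A 
 * B   B  C 
   C   C  C 
(> = start, * = accepting)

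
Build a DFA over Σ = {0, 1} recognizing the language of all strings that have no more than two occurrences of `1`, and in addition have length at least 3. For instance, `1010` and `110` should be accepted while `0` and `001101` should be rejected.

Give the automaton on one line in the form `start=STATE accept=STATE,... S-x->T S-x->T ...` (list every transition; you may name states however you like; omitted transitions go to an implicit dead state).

start=q0 accept=q6,q7,q8,q10,q11,q12 q0-0->q1 q0-1->q2 q1-0->q3 q1-1->q4 q2-0->q4 q2-1->q5 q3-0->q6 q3-1->q7 q4-0->q7 q4-1->q8 q5-0->q8 q5-1->q9 q6-0->q10 q6-1->q11 q7-0->q11 q7-1->q12 q8-0->q12 q8-1->q13 q9-0->q13 q9-1->q13 q10-0->q10 q10-1->q11 q11-0->q11 q11-1->q12 q12-0->q12 q12-1->q13 q13-0->q13 q13-1->q13

Run two small machines in parallel and take their product. One (4 states) tracks the count of `1`s, saturating at 3; the other (5 states) tracks the input length, saturating at 4. Each combined state is a pair, one component from each; accept when both components accept.
14 states suffice.
          0    1  
>  q0     q1   q2 
   q1     q3   q4 
   q2     q4   q5 
   q3     q6   q7 
   q4     q7   q8 
   q5     q8   q9 
 * q6    q10  q11 
 * q7    q11  q12 
 * q8    q12  q13 
   q9    q13  q13 
 * q10   q10  q11 
 * q11   q11  q12 
 * q12   q12  q13 
   q13   q13  q13 
(> = start, * = accepting)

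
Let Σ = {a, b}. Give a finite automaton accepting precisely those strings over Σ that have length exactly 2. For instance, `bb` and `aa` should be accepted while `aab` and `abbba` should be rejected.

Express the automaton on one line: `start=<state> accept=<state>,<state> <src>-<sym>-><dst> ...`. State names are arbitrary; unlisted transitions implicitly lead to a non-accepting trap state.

We only need to distinguish lengths 0, 1, …, 2, and '>2'. Chain q0 → q1 → q2 → q3 on every symbol, with q3 looping. Accepting states: {q2}.
With 4 states:
        a   b  
>  q0   q1  q1 
   q1   q2  q2 
 * q2   q3  q3 
   q3   q3  q3 
(> = start, * = accepting)

start=q0 accept=q2 q0-a->q1 q0-b->q1 q1-a->q2 q1-b->q2 q2-a->q3 q2-b->q3 q3-a->q3 q3-b->q3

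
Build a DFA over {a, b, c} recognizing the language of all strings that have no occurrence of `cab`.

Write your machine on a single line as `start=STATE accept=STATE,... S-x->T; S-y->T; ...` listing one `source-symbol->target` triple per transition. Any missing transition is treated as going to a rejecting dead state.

start=q0; accept=q0,q1,q2; q0-a->q0; q0-b->q0; q0-c->q1; q1-a->q2; q1-b->q0; q1-c->q1; q2-a->q0; q2-b->q3; q2-c->q1; q3-a->q3; q3-b->q3; q3-c->q3

This is the complement of 'contains `cab`'. Use the same substring-matching states — q0 through q3 holding how much of `cab` has just been matched — but flip the accepting set: everything except the trap q3 accepts.
4 states suffice.
        a   b   c  
>* q0   q0  q0  q1 
 * q1   q2  q0  q1 
 * q2   q0  q3  q1 
   q3   q3  q3  q3 
(> = start, * = accepting)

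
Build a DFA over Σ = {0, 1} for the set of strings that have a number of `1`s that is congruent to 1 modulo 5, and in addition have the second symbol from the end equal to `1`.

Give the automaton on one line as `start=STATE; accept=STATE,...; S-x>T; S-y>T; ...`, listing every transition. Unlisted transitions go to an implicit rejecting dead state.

start=A; accept=C,I; A-0>A; A-1>B; B-0>C; B-1>D; C-0>E; C-1>D; D-0>D; D-1>F; E-0>E; E-1>D; F-0>F; F-1>G; G-0>G; G-1>H; H-0>A; H-1>I; I-0>C; I-1>D

Handle the two conditions separately and then intersect. The first has 5 states tracking the count of `1`s modulo 5; the second has 7 states tracking the last 2 symbols read. A product state is a pair (one from each), accepting exactly when both do. Equivalent product states are then merged.
With 9 states:
       0  1 
>  A   A  B 
   B   C  D 
 * C   E  D 
   D   D  F 
   E   E  D 
   F   F  G 
   G   G  H 
   H   A  I 
 * I   C  D 
(> = start, * = accepting)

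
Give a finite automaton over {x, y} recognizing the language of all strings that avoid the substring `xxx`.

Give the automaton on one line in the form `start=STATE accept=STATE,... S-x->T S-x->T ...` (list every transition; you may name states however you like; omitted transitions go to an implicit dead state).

start=q0 accept=q0,q1,q2 q0-x->q1 q0-y->q0 q1-x->q2 q1-y->q0 q2-x->q3 q2-y->q0 q3-x->q3 q3-y->q3

Track partial matches of the forbidden pattern `xxx`. State q3 is a dead state reached once `xxx` has occurred; every other state accepts. q0 means no part of `xxx` is currently matched.
A 4-state machine:
        x   y  
>* q0   q1  q0 
 * q1   q2  q0 
 * q2   q3  q0 
   q3   q3  q3 
(> = start, * = accepting)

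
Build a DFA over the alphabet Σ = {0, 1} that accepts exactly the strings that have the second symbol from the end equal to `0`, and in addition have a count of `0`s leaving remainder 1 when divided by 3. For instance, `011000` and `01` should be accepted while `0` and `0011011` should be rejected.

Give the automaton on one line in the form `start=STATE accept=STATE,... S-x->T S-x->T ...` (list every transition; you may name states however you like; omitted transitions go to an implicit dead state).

start=A accept=E,L A-0->B A-1->C B-0->D B-1->E C-0->F C-1->G D-0->H D-1->I E-0->J E-1->K F-0->D F-1->E G-0->F G-1->G H-0->L H-1->M I-0->N I-1->O J-0->H J-1->I K-0->J K-1->K L-0->D L-1->E M-0->F M-1->G N-0->L N-1->M O-0->N O-1->O

Run two small machines in parallel and take their product. The first has 7 states tracking the last 2 symbols read; the second has 3 states tracking the count of `0`s modulo 3. A product state is a pair (one from each), accepting exactly when both do.
15 states suffice.
       0  1 
>  A   B  C 
   B   D  E 
   C   F  G 
   D   H  I 
 * E   J  K 
   F   D  E 
   G   F  G 
   H   L  M 
   I   N  O 
   J   H  I 
   K   J  K 
 * L   D  E 
   M   F  G 
   N   L  M 
   O   N  O 
(> = start, * = accepting)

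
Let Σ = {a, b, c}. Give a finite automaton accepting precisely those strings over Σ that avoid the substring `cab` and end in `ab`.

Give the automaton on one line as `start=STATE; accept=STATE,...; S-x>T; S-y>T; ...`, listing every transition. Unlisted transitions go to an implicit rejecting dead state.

Handle the two conditions separately and then intersect. One (4 states) tracks partial matches of the forbidden pattern `cab`; the other (3 states) tracks how much of the suffix `ab` has currently been matched. Each combined state is a pair, one component from each; accept when both components accept. After merging equivalent states the machine shrinks.
        a   b   c  
>  q0   q1  q0  q2 
   q1   q1  q3  q2 
   q2   q4  q0  q2 
 * q3   q1  q0  q2 
   q4   q1  q5  q2 
   q5   q5  q5  q5 
(> = start, * = accepting)

start=q0; accept=q3; q0-a>q1; q0-b>q0; q0-c>q2; q1-a>q1; q1-b>q3; q1-c>q2; q2-a>q4; q2-b>q0; q2-c>q2; q3-a>q1; q3-b>q0; q3-c>q2; q4-a>q1; q4-b>q5; q4-c>q2; q5-a>q5; q5-b>q5; q5-c>q5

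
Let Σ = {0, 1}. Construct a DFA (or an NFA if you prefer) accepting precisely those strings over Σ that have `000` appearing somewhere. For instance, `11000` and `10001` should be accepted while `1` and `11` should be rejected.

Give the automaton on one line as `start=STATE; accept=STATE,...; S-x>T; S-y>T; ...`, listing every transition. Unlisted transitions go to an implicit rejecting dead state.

start=S0; accept=S3; S0-0>S1; S0-1>S0; S1-0>S2; S1-1>S0; S2-0>S3; S2-1>S0; S3-0>S3; S3-1>S3

Track how much of `000` has been matched so far: state S0 is no progress, S3 is the absorbing accept state reached once `000` has occurred. Intermediate states record partial matches; on a mismatch, fall back to the longest reusable overlap.
        0   1  
>  S0   S1  S0 
   S1   S2  S0 
   S2   S3  S0 
 * S3   S3  S3 
(> = start, * = accepting)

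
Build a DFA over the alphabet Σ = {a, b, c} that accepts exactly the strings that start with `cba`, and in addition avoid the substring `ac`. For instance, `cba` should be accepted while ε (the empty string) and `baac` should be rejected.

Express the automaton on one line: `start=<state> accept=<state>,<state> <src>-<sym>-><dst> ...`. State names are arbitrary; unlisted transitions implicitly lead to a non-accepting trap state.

start=q0 accept=q4,q5 q0-a->q1 q0-b->q1 q0-c->q2 q1-a->q1 q1-b->q1 q1-c->q1 q2-a->q1 q2-b->q3 q2-c->q1 q3-a->q4 q3-b->q1 q3-c->q1 q4-a->q4 q4-b->q5 q4-c->q1 q5-a->q4 q5-b->q5 q5-c->q5

Build one automaton per condition and run them in lockstep. The first has 5 states tracking whether the input so far still matches the prefix `cba`; the second has 3 states tracking partial matches of the forbidden pattern `ac`. A product state is a pair (one from each), accepting exactly when both do. Equivalent product states are then merged.
6 states suffice.
        a   b   c  
>  q0   q1  q1  q2 
   q1   q1  q1  q1 
   q2   q1  q3  q1 
   q3   q4  q1  q1 
 * q4   q4  q5  q1 
 * q5   q4  q5  q5 
(> = start, * = accepting)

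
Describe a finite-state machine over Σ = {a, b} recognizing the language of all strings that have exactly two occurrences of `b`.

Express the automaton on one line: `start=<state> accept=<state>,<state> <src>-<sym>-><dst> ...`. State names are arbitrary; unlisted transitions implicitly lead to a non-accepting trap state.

Count `b`s, saturating at 3: states s0 through s2 mean 0 through 2 `b`s seen; s3 means more than 2. Each `b` increments (capped at s3); other symbols loop. Accept from {s2}.
With 4 states:
        a   b  
>  s0   s0  s1 
   s1   s1  s2 
 * s2   s2  s3 
   s3   s3  s3 
(> = start, * = accepting)

start=s0 accept=s2 s0-a->s0 s0-b->s1 s1-a->s1 s1-b->s2 s2-a->s2 s2-b->s3 s3-a->s3 s3-b->s3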